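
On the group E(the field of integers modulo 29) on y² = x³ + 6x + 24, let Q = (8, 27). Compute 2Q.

(20, 16)

tangent at (8, 27): λ = (3·8² + 6)/(2·27) ≡ 24/25. 25⁻¹ ≡ 7 (mod 29), so λ ≡ 24·7 ≡ 23.
  x = λ² - 8 - 8 = 529 - 16 ≡ 20; y = λ·(8 - 20) - 27 ≡ 16. → (20, 16)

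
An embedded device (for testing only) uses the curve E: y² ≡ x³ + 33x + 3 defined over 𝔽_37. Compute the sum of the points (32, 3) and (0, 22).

(32, 3) + (0, 22). λ = (22 - 3)/(0 - 32) ≡ 19/5 mod 37. 5⁻¹ ≡ 15 (mod 37) since 5·15 = 75 ≡ 1, so λ ≡ 26.
  x = λ² - 32 - 0 = 676 - 32 ≡ 15; y = λ·(32 - 15) - 3 ≡ 32. → (15, 32)

(15, 32)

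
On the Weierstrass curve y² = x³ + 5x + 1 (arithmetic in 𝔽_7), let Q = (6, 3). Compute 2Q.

(3, 1)

tangent at (6, 3): λ = (3·6² + 5)/(2·3) ≡ 1/6. 6⁻¹ ≡ 6 (mod 7) since 6·6 = 36 ≡ 1, so λ ≡ 1·6 ≡ 6.
  x = λ² - 6 - 6 = 36 - 12 ≡ 3; y = λ·(6 - 3) - 3 ≡ 1. → (3, 1)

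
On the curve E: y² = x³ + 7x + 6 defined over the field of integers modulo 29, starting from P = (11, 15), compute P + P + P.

Repeated addition: build up to 3P.
2P: tangent at (11, 15): λ = (3·11² + 7)/(2·15) ≡ 22/1. 1⁻¹ ≡ 1 (mod 29), so λ ≡ 22·1 ≡ 22.
  x = λ² - 11 - 11 = 484 - 22 ≡ 27; y = λ·(11 - 27) - 15 ≡ 10. → (27, 10)
3P: (27, 10) + (11, 15). λ = (15 - 10)/(11 - 27) ≡ 5/13 mod 29. 13⁻¹ ≡ 9 (mod 29), so λ ≡ 16.
  x = λ² - 27 - 11 = 256 - 38 ≡ 15; y = λ·(27 - 15) - 10 ≡ 8. → (15, 8)

(15, 8)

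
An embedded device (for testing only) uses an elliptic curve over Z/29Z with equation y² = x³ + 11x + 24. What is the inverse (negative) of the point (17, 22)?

-(17, 22) = (17, -22 mod 29) = (17, 7).

(17, 7)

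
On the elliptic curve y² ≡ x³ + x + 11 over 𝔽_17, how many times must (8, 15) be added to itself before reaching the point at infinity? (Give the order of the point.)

2P: tangent at (8, 15): λ = (3·8² + 1)/(2·15) ≡ 6/13. 13⁻¹ ≡ 4 (mod 17), so λ ≡ 6·4 ≡ 7.
  x = λ² - 8 - 8 = 49 - 16 ≡ 16; y = λ·(8 - 16) - 15 ≡ 14. → (16, 14)
3P: (16, 14) + (8, 15). λ = (15 - 14)/(8 - 16) ≡ 1/9 mod 17. 9⁻¹ ≡ 2 (mod 17), so λ ≡ 2.
  x = λ² - 16 - 8 = 4 - 24 ≡ 14; y = λ·(16 - 14) - 14 ≡ 7. → (14, 7)
4P: (14, 7) + (8, 15). λ = (15 - 7)/(8 - 14) ≡ 8/11 mod 17. 11⁻¹ ≡ 14 (mod 17) since 11·14 = 154 ≡ 1, so λ ≡ 10.
  x = λ² - 14 - 8 = 100 - 22 ≡ 10; y = λ·(14 - 10) - 7 ≡ 16. → (10, 16)
5P: (10, 16) + (8, 15). λ = (15 - 16)/(8 - 10) ≡ 16/15 mod 17. 15⁻¹ ≡ 8 (mod 17), so λ ≡ 9.
  x = λ² - 10 - 8 = 81 - 18 ≡ 12; y = λ·(10 - 12) - 16 ≡ 0. → (12, 0)
6P: (12, 0) + (8, 15). λ = (15 - 0)/(8 - 12) ≡ 15/13 mod 17. 13⁻¹ ≡ 4 (mod 17), so λ ≡ 9.
  x = λ² - 12 - 8 = 81 - 20 ≡ 10; y = λ·(12 - 10) - 0 ≡ 1. → (10, 1)
7P: (10, 1) + (8, 15). λ = (15 - 1)/(8 - 10) ≡ 14/15 mod 17. 15⁻¹ ≡ 8 (mod 17) since 15·8 = 120 ≡ 1, so λ ≡ 10.
  x = λ² - 10 - 8 = 100 - 18 ≡ 14; y = λ·(10 - 14) - 1 ≡ 10. → (14, 10)
8P: (14, 10) + (8, 15). λ = (15 - 10)/(8 - 14) ≡ 5/11 mod 17. 11⁻¹ ≡ 14 (mod 17), so λ ≡ 2.
  x = λ² - 14 - 8 = 4 - 22 ≡ 16; y = λ·(14 - 16) - 10 ≡ 3. → (16, 3)
9P: (16, 3) + (8, 15). λ = (15 - 3)/(8 - 16) ≡ 12/9 mod 17. 9⁻¹ ≡ 2 (mod 17), so λ ≡ 7.
  x = λ² - 16 - 8 = 49 - 24 ≡ 8; y = λ·(16 - 8) - 3 ≡ 2. → (8, 2)
10P: (8, 2) + (8, 15): same x and y₁ ≡ -y₂, so the sum is the point at infinity.
10P = the point at infinity, so the order is 10.

10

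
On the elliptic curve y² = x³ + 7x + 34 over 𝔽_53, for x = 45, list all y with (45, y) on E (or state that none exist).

7, 46

x³ + 7x + 34 = 91474 ≡ 49 (mod 53).
Square roots of 49 mod 53: 7 and 46 (since 7² = 49 ≡ 49).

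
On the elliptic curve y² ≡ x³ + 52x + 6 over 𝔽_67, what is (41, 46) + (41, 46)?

(25, 39)

tangent at (41, 46): λ = (3·41² + 52)/(2·46) ≡ 3/25. 25⁻¹ ≡ 59 (mod 67), so λ ≡ 3·59 ≡ 43.
  x = λ² - 41 - 41 = 1849 - 82 ≡ 25; y = λ·(41 - 25) - 46 ≡ 39. → (25, 39)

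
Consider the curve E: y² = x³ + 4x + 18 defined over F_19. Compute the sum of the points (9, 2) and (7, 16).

(9, 2) + (7, 16). λ = (16 - 2)/(7 - 9) ≡ 14/17 mod 19. 17⁻¹ ≡ 9 (mod 19) since 17·9 = 153 ≡ 1, so λ ≡ 12.
  x = λ² - 9 - 7 = 144 - 16 ≡ 14; y = λ·(9 - 14) - 2 ≡ 14. → (14, 14)

(14, 14)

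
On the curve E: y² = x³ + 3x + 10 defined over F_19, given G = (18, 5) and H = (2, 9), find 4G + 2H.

(18, 5)

First 4G:
Double-and-add on 4 = (100)₂. Start with G = (18, 5) for the leading 1-bit.
double: tangent at (18, 5): λ = (3·18² + 3)/(2·5) ≡ 6/10. 10⁻¹ ≡ 2 (mod 19) since 10·2 = 20 ≡ 1, so λ ≡ 6·2 ≡ 12.
  x = λ² - 18 - 18 = 144 - 36 ≡ 13; y = λ·(18 - 13) - 5 ≡ 17. → (13, 17)
double: tangent at (13, 17): λ = (3·13² + 3)/(2·17) ≡ 16/15. 15⁻¹ ≡ 14 (mod 19), so λ ≡ 16·14 ≡ 15.
  x = λ² - 13 - 13 = 225 - 26 ≡ 9; y = λ·(13 - 9) - 17 ≡ 5. → (9, 5)
4G = (9, 5).
Next 2H:
Repeated addition: build up to 2H.
2H: tangent at (2, 9): λ = (3·2² + 3)/(2·9) ≡ 15/18. 18⁻¹ ≡ 18 (mod 19), so λ ≡ 15·18 ≡ 4.
  x = λ² - 2 - 2 = 16 - 4 ≡ 12; y = λ·(2 - 12) - 9 ≡ 8. → (12, 8)
2H = (12, 8).
Finally 4G + 2H:
(9, 5) + (12, 8). λ = (8 - 5)/(12 - 9) ≡ 3/3 mod 19. 3⁻¹ ≡ 13 (mod 19) since 3·13 = 39 ≡ 1, so λ ≡ 1.
  x = λ² - 9 - 12 = 1 - 21 ≡ 18; y = λ·(9 - 18) - 5 ≡ 5. → (18, 5)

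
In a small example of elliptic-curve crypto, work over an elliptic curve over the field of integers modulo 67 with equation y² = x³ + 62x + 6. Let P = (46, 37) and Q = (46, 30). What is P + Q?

O

The two points share x = 46 and their y-coordinates satisfy 37 + 30 ≡ 0 (mod 67), so they are inverses. Their sum is O.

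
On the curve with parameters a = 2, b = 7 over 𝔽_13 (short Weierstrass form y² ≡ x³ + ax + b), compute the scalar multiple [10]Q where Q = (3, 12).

Double-and-add on 10 = (1010)₂. Start with Q = (3, 12) for the leading 1-bit.
double: tangent at (3, 12): λ = (3·3² + 2)/(2·12) ≡ 3/11. 11⁻¹ ≡ 6 (mod 13), so λ ≡ 3·6 ≡ 5.
  x = λ² - 3 - 3 = 25 - 6 ≡ 6; y = λ·(3 - 6) - 12 ≡ 12. → (6, 12)
double: tangent at (6, 12): λ = (3·6² + 2)/(2·12) ≡ 6/11. 11⁻¹ ≡ 6 (mod 13) since 11·6 = 66 ≡ 1, so λ ≡ 6·6 ≡ 10.
  x = λ² - 6 - 6 = 100 - 12 ≡ 10; y = λ·(6 - 10) - 12 ≡ 0. → (10, 0)
add Q: (10, 0) + (3, 12). λ = (12 - 0)/(3 - 10) ≡ 12/6 mod 13. 6⁻¹ ≡ 11 (mod 13), so λ ≡ 2.
  x = λ² - 10 - 3 = 4 - 13 ≡ 4; y = λ·(10 - 4) - 0 ≡ 12. → (4, 12)
double: tangent at (4, 12): λ = (3·4² + 2)/(2·12) ≡ 11/11. 11⁻¹ ≡ 6 (mod 13), so λ ≡ 11·6 ≡ 1.
  x = λ² - 4 - 4 = 1 - 8 ≡ 6; y = λ·(4 - 6) - 12 ≡ 12. → (6, 12)

(6, 12)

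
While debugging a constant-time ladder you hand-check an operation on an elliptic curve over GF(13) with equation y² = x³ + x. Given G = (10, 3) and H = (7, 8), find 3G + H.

First 3G:
Repeated addition: build up to 3G.
2G: tangent at (10, 3): λ = (3·10² + 1)/(2·3) ≡ 2/6. 6⁻¹ ≡ 11 (mod 13) since 6·11 = 66 ≡ 1, so λ ≡ 2·11 ≡ 9.
  x = λ² - 10 - 10 = 81 - 20 ≡ 9; y = λ·(10 - 9) - 3 ≡ 6. → (9, 6)
3G: (9, 6) + (10, 3). λ = (3 - 6)/(10 - 9) ≡ 10/1 mod 13. 1⁻¹ ≡ 1 (mod 13), so λ ≡ 10.
  x = λ² - 9 - 10 = 100 - 19 ≡ 3; y = λ·(9 - 3) - 6 ≡ 2. → (3, 2)
3G = (3, 2).
Finally 3G + H:
(3, 2) + (7, 8). λ = (8 - 2)/(7 - 3) ≡ 6/4 mod 13. 4⁻¹ ≡ 10 (mod 13) since 4·10 = 40 ≡ 1, so λ ≡ 8.
  x = λ² - 3 - 7 = 64 - 10 ≡ 2; y = λ·(3 - 2) - 2 ≡ 6. → (2, 6)

(2, 6)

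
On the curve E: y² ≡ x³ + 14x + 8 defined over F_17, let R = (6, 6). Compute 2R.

(4, 3)

tangent at (6, 6): λ = (3·6² + 14)/(2·6) ≡ 3/12. 12⁻¹ ≡ 10 (mod 17), so λ ≡ 3·10 ≡ 13.
  x = λ² - 6 - 6 = 169 - 12 ≡ 4; y = λ·(6 - 4) - 6 ≡ 3. → (4, 3)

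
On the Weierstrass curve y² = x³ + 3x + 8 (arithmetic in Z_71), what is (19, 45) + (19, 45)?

(0, 47)

tangent at (19, 45): λ = (3·19² + 3)/(2·45) ≡ 21/19. 19⁻¹ ≡ 15 (mod 71), so λ ≡ 21·15 ≡ 31.
  x = λ² - 19 - 19 = 961 - 38 ≡ 0; y = λ·(19 - 0) - 45 ≡ 47. → (0, 47)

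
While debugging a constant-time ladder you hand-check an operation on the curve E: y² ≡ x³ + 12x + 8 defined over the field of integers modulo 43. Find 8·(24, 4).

(20, 32)

Write Q = (24, 4).
Double-and-add on 8 = (1000)₂. Start with Q = (24, 4) for the leading 1-bit.
double: tangent at (24, 4): λ = (3·24² + 12)/(2·4) ≡ 20/8. 8⁻¹ ≡ 27 (mod 43), so λ ≡ 20·27 ≡ 24.
  x = λ² - 24 - 24 = 576 - 48 ≡ 12; y = λ·(24 - 12) - 4 ≡ 26. → (12, 26)
double: tangent at (12, 26): λ = (3·12² + 12)/(2·26) ≡ 14/9. 9⁻¹ ≡ 24 (mod 43), so λ ≡ 14·24 ≡ 35.
  x = λ² - 12 - 12 = 1225 - 24 ≡ 40; y = λ·(12 - 40) - 26 ≡ 26. → (40, 26)
double: tangent at (40, 26): λ = (3·40² + 12)/(2·26) ≡ 39/9. 9⁻¹ ≡ 24 (mod 43) since 9·24 = 216 ≡ 1, so λ ≡ 39·24 ≡ 33.
  x = λ² - 40 - 40 = 1089 - 80 ≡ 20; y = λ·(40 - 20) - 26 ≡ 32. → (20, 32)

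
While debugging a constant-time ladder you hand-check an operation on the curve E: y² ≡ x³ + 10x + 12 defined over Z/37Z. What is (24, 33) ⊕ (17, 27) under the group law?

(24, 33) + (17, 27). λ = (27 - 33)/(17 - 24) ≡ 31/30 mod 37. 30⁻¹ ≡ 21 (mod 37) since 30·21 = 630 ≡ 1, so λ ≡ 22.
  x = λ² - 24 - 17 = 484 - 41 ≡ 36; y = λ·(24 - 36) - 33 ≡ 36. → (36, 36)

(36, 36)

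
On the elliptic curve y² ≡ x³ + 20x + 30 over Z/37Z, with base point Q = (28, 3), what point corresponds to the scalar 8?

(0, 17)

Double-and-add on 8 = (1000)₂. Start with Q = (28, 3) for the leading 1-bit.
double: tangent at (28, 3): λ = (3·28² + 20)/(2·3) ≡ 4/6. 6⁻¹ ≡ 31 (mod 37), so λ ≡ 4·31 ≡ 13.
  x = λ² - 28 - 28 = 169 - 56 ≡ 2; y = λ·(28 - 2) - 3 ≡ 2. → (2, 2)
double: tangent at (2, 2): λ = (3·2² + 20)/(2·2) ≡ 32/4. 4⁻¹ ≡ 28 (mod 37), so λ ≡ 32·28 ≡ 8.
  x = λ² - 2 - 2 = 64 - 4 ≡ 23; y = λ·(2 - 23) - 2 ≡ 15. → (23, 15)
double: tangent at (23, 15): λ = (3·23² + 20)/(2·15) ≡ 16/30. 30⁻¹ ≡ 21 (mod 37) since 30·21 = 630 ≡ 1, so λ ≡ 16·21 ≡ 3.
  x = λ² - 23 - 23 = 9 - 46 ≡ 0; y = λ·(23 - 0) - 15 ≡ 17. → (0, 17)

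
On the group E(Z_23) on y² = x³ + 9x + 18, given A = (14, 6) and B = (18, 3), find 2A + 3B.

First 2A:
Repeated addition: build up to 2A.
2A: tangent at (14, 6): λ = (3·14² + 9)/(2·6) ≡ 22/12. 12⁻¹ ≡ 2 (mod 23) since 12·2 = 24 ≡ 1, so λ ≡ 22·2 ≡ 21.
  x = λ² - 14 - 14 = 441 - 28 ≡ 22; y = λ·(14 - 22) - 6 ≡ 10. → (22, 10)
2A = (22, 10).
Next 3B:
Repeated addition: build up to 3B.
2B: tangent at (18, 3): λ = (3·18² + 9)/(2·3) ≡ 15/6. 6⁻¹ ≡ 4 (mod 23), so λ ≡ 15·4 ≡ 14.
  x = λ² - 18 - 18 = 196 - 36 ≡ 22; y = λ·(18 - 22) - 3 ≡ 10. → (22, 10)
3B: (22, 10) + (18, 3). λ = (3 - 10)/(18 - 22) ≡ 16/19 mod 23. 19⁻¹ ≡ 17 (mod 23), so λ ≡ 19.
  x = λ² - 22 - 18 = 361 - 40 ≡ 22; y = λ·(22 - 22) - 10 ≡ 13. → (22, 13)
3B = (22, 13).
Finally 2A + 3B:
(22, 10) + (22, 13): same x and y₁ ≡ -y₂, so the sum is 𝒪.

O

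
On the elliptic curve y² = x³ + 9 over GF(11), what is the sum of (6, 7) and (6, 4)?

O

The two points share x = 6 and their y-coordinates satisfy 7 + 4 ≡ 0 (mod 11), so they are inverses. Their sum is the point at infinity.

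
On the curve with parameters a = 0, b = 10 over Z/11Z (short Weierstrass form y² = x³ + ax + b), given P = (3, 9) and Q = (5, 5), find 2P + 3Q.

First 2P:
Repeated addition: build up to 2P.
2P: tangent at (3, 9): λ = (3·3² + 0)/(2·9) ≡ 5/7. 7⁻¹ ≡ 8 (mod 11) since 7·8 = 56 ≡ 1, so λ ≡ 5·8 ≡ 7.
  x = λ² - 3 - 3 = 49 - 6 ≡ 10; y = λ·(3 - 10) - 9 ≡ 8. → (10, 8)
2P = (10, 8).
Next 3Q:
Repeated addition: build up to 3Q.
2Q: tangent at (5, 5): λ = (3·5² + 0)/(2·5) ≡ 9/10. 10⁻¹ ≡ 10 (mod 11), so λ ≡ 9·10 ≡ 2.
  x = λ² - 5 - 5 = 4 - 10 ≡ 5; y = λ·(5 - 5) - 5 ≡ 6. → (5, 6)
3Q: (5, 6) + (5, 5): same x and y₁ ≡ -y₂, so the sum is ∞.
3Q = ∞.
Finally 2P + 3Q:
(10, 8) + ∞ = (10, 8) (identity).

(10, 8)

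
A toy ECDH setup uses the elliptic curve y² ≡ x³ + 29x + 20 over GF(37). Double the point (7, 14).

tangent at (7, 14): λ = (3·7² + 29)/(2·14) ≡ 28/28. 28⁻¹ ≡ 4 (mod 37), so λ ≡ 28·4 ≡ 1.
  x = λ² - 7 - 7 = 1 - 14 ≡ 24; y = λ·(7 - 24) - 14 ≡ 6. → (24, 6)

(24, 6)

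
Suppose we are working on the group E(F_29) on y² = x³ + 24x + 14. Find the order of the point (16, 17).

4

2P: tangent at (16, 17): λ = (3·16² + 24)/(2·17) ≡ 9/5. 5⁻¹ ≡ 6 (mod 29) since 5·6 = 30 ≡ 1, so λ ≡ 9·6 ≡ 25.
  x = λ² - 16 - 16 = 625 - 32 ≡ 13; y = λ·(16 - 13) - 17 ≡ 0. → (13, 0)
3P: (13, 0) + (16, 17). λ = (17 - 0)/(16 - 13) ≡ 17/3 mod 29. 3⁻¹ ≡ 10 (mod 29), so λ ≡ 25.
  x = λ² - 13 - 16 = 625 - 29 ≡ 16; y = λ·(13 - 16) - 0 ≡ 12. → (16, 12)
4P: (16, 12) + (16, 17): same x and y₁ ≡ -y₂, so the sum is O.
4P = O, so the order is 4.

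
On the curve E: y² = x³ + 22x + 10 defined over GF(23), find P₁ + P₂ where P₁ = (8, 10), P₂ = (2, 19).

(21, 21)

(8, 10) + (2, 19). λ = (19 - 10)/(2 - 8) ≡ 9/17 mod 23. 17⁻¹ ≡ 19 (mod 23) since 17·19 = 323 ≡ 1, so λ ≡ 10.
  x = λ² - 8 - 2 = 100 - 10 ≡ 21; y = λ·(8 - 21) - 10 ≡ 21. → (21, 21)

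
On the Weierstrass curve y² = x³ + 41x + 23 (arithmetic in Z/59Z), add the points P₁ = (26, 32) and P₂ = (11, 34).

(27, 35)

(26, 32) + (11, 34). λ = (34 - 32)/(11 - 26) ≡ 2/44 mod 59. 44⁻¹ ≡ 55 (mod 59) since 44·55 = 2420 ≡ 1, so λ ≡ 51.
  x = λ² - 26 - 11 = 2601 - 37 ≡ 27; y = λ·(26 - 27) - 32 ≡ 35. → (27, 35)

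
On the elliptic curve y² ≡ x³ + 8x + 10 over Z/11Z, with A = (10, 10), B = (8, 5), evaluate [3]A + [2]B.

First 3A:
Repeated addition: build up to 3A.
2A: tangent at (10, 10): λ = (3·10² + 8)/(2·10) ≡ 0/9. 9⁻¹ ≡ 5 (mod 11) since 9·5 = 45 ≡ 1, so λ ≡ 0·5 ≡ 0.
  x = λ² - 10 - 10 = 0 - 20 ≡ 2; y = λ·(10 - 2) - 10 ≡ 1. → (2, 1)
3A: (2, 1) + (10, 10). λ = (10 - 1)/(10 - 2) ≡ 9/8 mod 11. 8⁻¹ ≡ 7 (mod 11), so λ ≡ 8.
  x = λ² - 2 - 10 = 64 - 12 ≡ 8; y = λ·(2 - 8) - 1 ≡ 6. → (8, 6)
3A = (8, 6).
Next 2B:
Repeated addition: build up to 2B.
2B: tangent at (8, 5): λ = (3·8² + 8)/(2·5) ≡ 2/10. 10⁻¹ ≡ 10 (mod 11) since 10·10 = 100 ≡ 1, so λ ≡ 2·10 ≡ 9.
  x = λ² - 8 - 8 = 81 - 16 ≡ 10; y = λ·(8 - 10) - 5 ≡ 10. → (10, 10)
2B = (10, 10).
Finally 3A + 2B:
(8, 6) + (10, 10). λ = (10 - 6)/(10 - 8) ≡ 4/2 mod 11. 2⁻¹ ≡ 6 (mod 11), so λ ≡ 2.
  x = λ² - 8 - 10 = 4 - 18 ≡ 8; y = λ·(8 - 8) - 6 ≡ 5. → (8, 5)

(8, 5)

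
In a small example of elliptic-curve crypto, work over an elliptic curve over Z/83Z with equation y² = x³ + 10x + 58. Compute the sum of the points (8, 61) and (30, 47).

(31, 14)

(8, 61) + (30, 47). λ = (47 - 61)/(30 - 8) ≡ 69/22 mod 83. 22⁻¹ ≡ 34 (mod 83), so λ ≡ 22.
  x = λ² - 8 - 30 = 484 - 38 ≡ 31; y = λ·(8 - 31) - 61 ≡ 14. → (31, 14)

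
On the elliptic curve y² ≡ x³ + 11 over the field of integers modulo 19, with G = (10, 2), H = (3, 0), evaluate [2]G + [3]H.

(13, 17)

First 2G:
Repeated addition: build up to 2G.
2G: tangent at (10, 2): λ = (3·10² + 0)/(2·2) ≡ 15/4. 4⁻¹ ≡ 5 (mod 19), so λ ≡ 15·5 ≡ 18.
  x = λ² - 10 - 10 = 324 - 20 ≡ 0; y = λ·(10 - 0) - 2 ≡ 7. → (0, 7)
2G = (0, 7).
Next 3H:
Repeated addition: build up to 3H.
2H: (3, 0) + (3, 0): same x and y₁ ≡ -y₂, so the sum is ∞.
3H: ∞ + (3, 0) = (3, 0) (identity).
3H = (3, 0).
Finally 2G + 3H:
(0, 7) + (3, 0). λ = (0 - 7)/(3 - 0) ≡ 12/3 mod 19. 3⁻¹ ≡ 13 (mod 19) since 3·13 = 39 ≡ 1, so λ ≡ 4.
  x = λ² - 0 - 3 = 16 - 3 ≡ 13; y = λ·(0 - 13) - 7 ≡ 17. → (13, 17)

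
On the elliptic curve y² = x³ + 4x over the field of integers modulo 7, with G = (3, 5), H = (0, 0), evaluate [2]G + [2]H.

(2, 3)

First 2G:
Repeated addition: build up to 2G.
2G: tangent at (3, 5): λ = (3·3² + 4)/(2·5) ≡ 3/3. 3⁻¹ ≡ 5 (mod 7), so λ ≡ 3·5 ≡ 1.
  x = λ² - 3 - 3 = 1 - 6 ≡ 2; y = λ·(3 - 2) - 5 ≡ 3. → (2, 3)
2G = (2, 3).
Next 2H:
Repeated addition: build up to 2H.
2H: (0, 0) + (0, 0): same x and y₁ ≡ -y₂, so the sum is O.
2H = O.
Finally 2G + 2H:
(2, 3) + O = (2, 3) (identity).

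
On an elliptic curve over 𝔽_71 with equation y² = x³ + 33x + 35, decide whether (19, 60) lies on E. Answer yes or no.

no

y² = 60² ≡ 50; x³ + 33x + 35 = 7521 ≡ 66 (mod 71). 50 ≠ 66.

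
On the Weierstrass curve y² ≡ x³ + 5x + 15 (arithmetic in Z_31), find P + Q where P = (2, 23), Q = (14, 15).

(2, 23) + (14, 15). λ = (15 - 23)/(14 - 2) ≡ 23/12 mod 31. 12⁻¹ ≡ 13 (mod 31) since 12·13 = 156 ≡ 1, so λ ≡ 20.
  x = λ² - 2 - 14 = 400 - 16 ≡ 12; y = λ·(2 - 12) - 23 ≡ 25. → (12, 25)

(12, 25)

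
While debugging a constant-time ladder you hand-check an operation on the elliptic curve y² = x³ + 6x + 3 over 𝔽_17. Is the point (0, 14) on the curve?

y² = 14² ≡ 9; x³ + 6x + 3 = 3 ≡ 3 (mod 17). 9 ≠ 3.

no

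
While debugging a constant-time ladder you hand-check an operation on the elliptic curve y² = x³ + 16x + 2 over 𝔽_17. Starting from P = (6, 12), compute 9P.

Double-and-add on 9 = (1001)₂. Start with P = (6, 12) for the leading 1-bit.
double: tangent at (6, 12): λ = (3·6² + 16)/(2·12) ≡ 5/7. 7⁻¹ ≡ 5 (mod 17), so λ ≡ 5·5 ≡ 8.
  x = λ² - 6 - 6 = 64 - 12 ≡ 1; y = λ·(6 - 1) - 12 ≡ 11. → (1, 11)
double: tangent at (1, 11): λ = (3·1² + 16)/(2·11) ≡ 2/5. 5⁻¹ ≡ 7 (mod 17), so λ ≡ 2·7 ≡ 14.
  x = λ² - 1 - 1 = 196 - 2 ≡ 7; y = λ·(1 - 7) - 11 ≡ 7. → (7, 7)
double: tangent at (7, 7): λ = (3·7² + 16)/(2·7) ≡ 10/14. 14⁻¹ ≡ 11 (mod 17), so λ ≡ 10·11 ≡ 8.
  x = λ² - 7 - 7 = 64 - 14 ≡ 16; y = λ·(7 - 16) - 7 ≡ 6. → (16, 6)
add P: (16, 6) + (6, 12). λ = (12 - 6)/(6 - 16) ≡ 6/7 mod 17. 7⁻¹ ≡ 5 (mod 17), so λ ≡ 13.
  x = λ² - 16 - 6 = 169 - 22 ≡ 11; y = λ·(16 - 11) - 6 ≡ 8. → (11, 8)

(11, 8)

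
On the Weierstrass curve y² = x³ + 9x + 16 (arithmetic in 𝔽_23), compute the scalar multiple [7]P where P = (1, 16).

(3, 22)

Repeated addition: build up to 7P.
2P: tangent at (1, 16): λ = (3·1² + 9)/(2·16) ≡ 12/9. 9⁻¹ ≡ 18 (mod 23), so λ ≡ 12·18 ≡ 9.
  x = λ² - 1 - 1 = 81 - 2 ≡ 10; y = λ·(1 - 10) - 16 ≡ 18. → (10, 18)
3P: (10, 18) + (1, 16). λ = (16 - 18)/(1 - 10) ≡ 21/14 mod 23. 14⁻¹ ≡ 5 (mod 23) since 14·5 = 70 ≡ 1, so λ ≡ 13.
  x = λ² - 10 - 1 = 169 - 11 ≡ 20; y = λ·(10 - 20) - 18 ≡ 13. → (20, 13)
4P: (20, 13) + (1, 16). λ = (16 - 13)/(1 - 20) ≡ 3/4 mod 23. 4⁻¹ ≡ 6 (mod 23), so λ ≡ 18.
  x = λ² - 20 - 1 = 324 - 21 ≡ 4; y = λ·(20 - 4) - 13 ≡ 22. → (4, 22)
5P: (4, 22) + (1, 16). λ = (16 - 22)/(1 - 4) ≡ 17/20 mod 23. 20⁻¹ ≡ 15 (mod 23) since 20·15 = 300 ≡ 1, so λ ≡ 2.
  x = λ² - 4 - 1 = 4 - 5 ≡ 22; y = λ·(4 - 22) - 22 ≡ 11. → (22, 11)
6P: (22, 11) + (1, 16). λ = (16 - 11)/(1 - 22) ≡ 5/2 mod 23. 2⁻¹ ≡ 12 (mod 23), so λ ≡ 14.
  x = λ² - 22 - 1 = 196 - 23 ≡ 12; y = λ·(22 - 12) - 11 ≡ 14. → (12, 14)
7P: (12, 14) + (1, 16). λ = (16 - 14)/(1 - 12) ≡ 2/12 mod 23. 12⁻¹ ≡ 2 (mod 23), so λ ≡ 4.
  x = λ² - 12 - 1 = 16 - 13 ≡ 3; y = λ·(12 - 3) - 14 ≡ 22. → (3, 22)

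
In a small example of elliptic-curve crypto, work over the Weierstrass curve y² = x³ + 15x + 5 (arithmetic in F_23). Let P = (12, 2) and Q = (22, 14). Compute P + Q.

(7, 4)

(12, 2) + (22, 14). λ = (14 - 2)/(22 - 12) ≡ 12/10 mod 23. 10⁻¹ ≡ 7 (mod 23) since 10·7 = 70 ≡ 1, so λ ≡ 15.
  x = λ² - 12 - 22 = 225 - 34 ≡ 7; y = λ·(12 - 7) - 2 ≡ 4. → (7, 4)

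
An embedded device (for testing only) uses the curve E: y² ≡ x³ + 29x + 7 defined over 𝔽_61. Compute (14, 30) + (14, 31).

O

The two points share x = 14 and their y-coordinates satisfy 30 + 31 ≡ 0 (mod 61), so they are inverses. Their sum is O.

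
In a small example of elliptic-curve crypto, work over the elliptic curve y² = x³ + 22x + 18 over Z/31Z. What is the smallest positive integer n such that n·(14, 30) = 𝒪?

8

2P: tangent at (14, 30): λ = (3·14² + 22)/(2·30) ≡ 21/29. 29⁻¹ ≡ 15 (mod 31), so λ ≡ 21·15 ≡ 5.
  x = λ² - 14 - 14 = 25 - 28 ≡ 28; y = λ·(14 - 28) - 30 ≡ 24. → (28, 24)
3P: (28, 24) + (14, 30). λ = (30 - 24)/(14 - 28) ≡ 6/17 mod 31. 17⁻¹ ≡ 11 (mod 31) since 17·11 = 187 ≡ 1, so λ ≡ 4.
  x = λ² - 28 - 14 = 16 - 42 ≡ 5; y = λ·(28 - 5) - 24 ≡ 6. → (5, 6)
4P: (5, 6) + (14, 30). λ = (30 - 6)/(14 - 5) ≡ 24/9 mod 31. 9⁻¹ ≡ 7 (mod 31), so λ ≡ 13.
  x = λ² - 5 - 14 = 169 - 19 ≡ 26; y = λ·(5 - 26) - 6 ≡ 0. → (26, 0)
5P: (26, 0) + (14, 30). λ = (30 - 0)/(14 - 26) ≡ 30/19 mod 31. 19⁻¹ ≡ 18 (mod 31), so λ ≡ 13.
  x = λ² - 26 - 14 = 169 - 40 ≡ 5; y = λ·(26 - 5) - 0 ≡ 25. → (5, 25)
6P: (5, 25) + (14, 30). λ = (30 - 25)/(14 - 5) ≡ 5/9 mod 31. 9⁻¹ ≡ 7 (mod 31) since 9·7 = 63 ≡ 1, so λ ≡ 4.
  x = λ² - 5 - 14 = 16 - 19 ≡ 28; y = λ·(5 - 28) - 25 ≡ 7. → (28, 7)
7P: (28, 7) + (14, 30). λ = (30 - 7)/(14 - 28) ≡ 23/17 mod 31. 17⁻¹ ≡ 11 (mod 31), so λ ≡ 5.
  x = λ² - 28 - 14 = 25 - 42 ≡ 14; y = λ·(28 - 14) - 7 ≡ 1. → (14, 1)
8P: (14, 1) + (14, 30): same x and y₁ ≡ -y₂, so the sum is 𝒪.
8P = 𝒪, so the order is 8.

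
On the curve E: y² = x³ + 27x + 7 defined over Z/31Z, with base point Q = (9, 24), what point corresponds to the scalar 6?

(0, 21)

Repeated addition: build up to 6Q.
2Q: tangent at (9, 24): λ = (3·9² + 27)/(2·24) ≡ 22/17. 17⁻¹ ≡ 11 (mod 31), so λ ≡ 22·11 ≡ 25.
  x = λ² - 9 - 9 = 625 - 18 ≡ 18; y = λ·(9 - 18) - 24 ≡ 30. → (18, 30)
3Q: (18, 30) + (9, 24). λ = (24 - 30)/(9 - 18) ≡ 25/22 mod 31. 22⁻¹ ≡ 24 (mod 31), so λ ≡ 11.
  x = λ² - 18 - 9 = 121 - 27 ≡ 1; y = λ·(18 - 1) - 30 ≡ 2. → (1, 2)
4Q: (1, 2) + (9, 24). λ = (24 - 2)/(9 - 1) ≡ 22/8 mod 31. 8⁻¹ ≡ 4 (mod 31), so λ ≡ 26.
  x = λ² - 1 - 9 = 676 - 10 ≡ 15; y = λ·(1 - 15) - 2 ≡ 6. → (15, 6)
5Q: (15, 6) + (9, 24). λ = (24 - 6)/(9 - 15) ≡ 18/25 mod 31. 25⁻¹ ≡ 5 (mod 31) since 25·5 = 125 ≡ 1, so λ ≡ 28.
  x = λ² - 15 - 9 = 784 - 24 ≡ 16; y = λ·(15 - 16) - 6 ≡ 28. → (16, 28)
6Q: (16, 28) + (9, 24). λ = (24 - 28)/(9 - 16) ≡ 27/24 mod 31. 24⁻¹ ≡ 22 (mod 31) since 24·22 = 528 ≡ 1, so λ ≡ 5.
  x = λ² - 16 - 9 = 25 - 25 ≡ 0; y = λ·(16 - 0) - 28 ≡ 21. → (0, 21)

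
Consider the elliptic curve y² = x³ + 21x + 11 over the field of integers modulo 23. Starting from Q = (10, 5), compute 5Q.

Repeated addition: build up to 5Q.
2Q: tangent at (10, 5): λ = (3·10² + 21)/(2·5) ≡ 22/10. 10⁻¹ ≡ 7 (mod 23), so λ ≡ 22·7 ≡ 16.
  x = λ² - 10 - 10 = 256 - 20 ≡ 6; y = λ·(10 - 6) - 5 ≡ 13. → (6, 13)
3Q: (6, 13) + (10, 5). λ = (5 - 13)/(10 - 6) ≡ 15/4 mod 23. 4⁻¹ ≡ 6 (mod 23), so λ ≡ 21.
  x = λ² - 6 - 10 = 441 - 16 ≡ 11; y = λ·(6 - 11) - 13 ≡ 20. → (11, 20)
4Q: (11, 20) + (10, 5). λ = (5 - 20)/(10 - 11) ≡ 8/22 mod 23. 22⁻¹ ≡ 22 (mod 23) since 22·22 = 484 ≡ 1, so λ ≡ 15.
  x = λ² - 11 - 10 = 225 - 21 ≡ 20; y = λ·(11 - 20) - 20 ≡ 6. → (20, 6)
5Q: (20, 6) + (10, 5). λ = (5 - 6)/(10 - 20) ≡ 22/13 mod 23. 13⁻¹ ≡ 16 (mod 23), so λ ≡ 7.
  x = λ² - 20 - 10 = 49 - 30 ≡ 19; y = λ·(20 - 19) - 6 ≡ 1. → (19, 1)

(19, 1)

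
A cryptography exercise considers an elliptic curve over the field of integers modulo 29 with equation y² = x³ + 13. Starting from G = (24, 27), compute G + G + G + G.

Repeated addition: build up to 4G.
2G: tangent at (24, 27): λ = (3·24² + 0)/(2·27) ≡ 17/25. 25⁻¹ ≡ 7 (mod 29) since 25·7 = 175 ≡ 1, so λ ≡ 17·7 ≡ 3.
  x = λ² - 24 - 24 = 9 - 48 ≡ 19; y = λ·(24 - 19) - 27 ≡ 17. → (19, 17)
3G: (19, 17) + (24, 27). λ = (27 - 17)/(24 - 19) ≡ 10/5 mod 29. 5⁻¹ ≡ 6 (mod 29), so λ ≡ 2.
  x = λ² - 19 - 24 = 4 - 43 ≡ 19; y = λ·(19 - 19) - 17 ≡ 12. → (19, 12)
4G: (19, 12) + (24, 27). λ = (27 - 12)/(24 - 19) ≡ 15/5 mod 29. 5⁻¹ ≡ 6 (mod 29) since 5·6 = 30 ≡ 1, so λ ≡ 3.
  x = λ² - 19 - 24 = 9 - 43 ≡ 24; y = λ·(19 - 24) - 12 ≡ 2. → (24, 2)

(24, 2)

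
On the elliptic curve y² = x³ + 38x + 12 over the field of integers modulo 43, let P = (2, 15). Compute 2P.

(37, 27)

tangent at (2, 15): λ = (3·2² + 38)/(2·15) ≡ 7/30. 30⁻¹ ≡ 33 (mod 43) since 30·33 = 990 ≡ 1, so λ ≡ 7·33 ≡ 16.
  x = λ² - 2 - 2 = 256 - 4 ≡ 37; y = λ·(2 - 37) - 15 ≡ 27. → (37, 27)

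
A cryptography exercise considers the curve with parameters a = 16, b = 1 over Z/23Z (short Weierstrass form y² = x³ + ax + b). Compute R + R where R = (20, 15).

(9, 0)

tangent at (20, 15): λ = (3·20² + 16)/(2·15) ≡ 20/7. 7⁻¹ ≡ 10 (mod 23) since 7·10 = 70 ≡ 1, so λ ≡ 20·10 ≡ 16.
  x = λ² - 20 - 20 = 256 - 40 ≡ 9; y = λ·(20 - 9) - 15 ≡ 0. → (9, 0)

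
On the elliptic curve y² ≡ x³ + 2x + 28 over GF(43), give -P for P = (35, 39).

-(35, 39) = (35, -39 mod 43) = (35, 4).

(35, 4)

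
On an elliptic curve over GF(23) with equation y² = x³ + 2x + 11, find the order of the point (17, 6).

2P: tangent at (17, 6): λ = (3·17² + 2)/(2·6) ≡ 18/12. 12⁻¹ ≡ 2 (mod 23) since 12·2 = 24 ≡ 1, so λ ≡ 18·2 ≡ 13.
  x = λ² - 17 - 17 = 169 - 34 ≡ 20; y = λ·(17 - 20) - 6 ≡ 1. → (20, 1)
3P: (20, 1) + (17, 6). λ = (6 - 1)/(17 - 20) ≡ 5/20 mod 23. 20⁻¹ ≡ 15 (mod 23), so λ ≡ 6.
  x = λ² - 20 - 17 = 36 - 37 ≡ 22; y = λ·(20 - 22) - 1 ≡ 10. → (22, 10)
4P: (22, 10) + (17, 6). λ = (6 - 10)/(17 - 22) ≡ 19/18 mod 23. 18⁻¹ ≡ 9 (mod 23) since 18·9 = 162 ≡ 1, so λ ≡ 10.
  x = λ² - 22 - 17 = 100 - 39 ≡ 15; y = λ·(22 - 15) - 10 ≡ 14. → (15, 14)
5P: (15, 14) + (17, 6). λ = (6 - 14)/(17 - 15) ≡ 15/2 mod 23. 2⁻¹ ≡ 12 (mod 23) since 2·12 = 24 ≡ 1, so λ ≡ 19.
  x = λ² - 15 - 17 = 361 - 32 ≡ 7; y = λ·(15 - 7) - 14 ≡ 0. → (7, 0)
6P: (7, 0) + (17, 6). λ = (6 - 0)/(17 - 7) ≡ 6/10 mod 23. 10⁻¹ ≡ 7 (mod 23), so λ ≡ 19.
  x = λ² - 7 - 17 = 361 - 24 ≡ 15; y = λ·(7 - 15) - 0 ≡ 9. → (15, 9)
7P: (15, 9) + (17, 6). λ = (6 - 9)/(17 - 15) ≡ 20/2 mod 23. 2⁻¹ ≡ 12 (mod 23), so λ ≡ 10.
  x = λ² - 15 - 17 = 100 - 32 ≡ 22; y = λ·(15 - 22) - 9 ≡ 13. → (22, 13)
8P: (22, 13) + (17, 6). λ = (6 - 13)/(17 - 22) ≡ 16/18 mod 23. 18⁻¹ ≡ 9 (mod 23), so λ ≡ 6.
  x = λ² - 22 - 17 = 36 - 39 ≡ 20; y = λ·(22 - 20) - 13 ≡ 22. → (20, 22)
9P: (20, 22) + (17, 6). λ = (6 - 22)/(17 - 20) ≡ 7/20 mod 23. 20⁻¹ ≡ 15 (mod 23), so λ ≡ 13.
  x = λ² - 20 - 17 = 169 - 37 ≡ 17; y = λ·(20 - 17) - 22 ≡ 17. → (17, 17)
10P: (17, 17) + (17, 6): same x and y₁ ≡ -y₂, so the sum is the point at infinity.
10P = the point at infinity, so the order is 10.

10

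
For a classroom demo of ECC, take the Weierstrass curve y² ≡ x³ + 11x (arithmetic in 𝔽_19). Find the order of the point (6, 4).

5

2P: tangent at (6, 4): λ = (3·6² + 11)/(2·4) ≡ 5/8. 8⁻¹ ≡ 12 (mod 19), so λ ≡ 5·12 ≡ 3.
  x = λ² - 6 - 6 = 9 - 12 ≡ 16; y = λ·(6 - 16) - 4 ≡ 4. → (16, 4)
3P: (16, 4) + (6, 4). λ = (4 - 4)/(6 - 16) ≡ 0/9 mod 19. 9⁻¹ ≡ 17 (mod 19), so λ ≡ 0.
  x = λ² - 16 - 6 = 0 - 22 ≡ 16; y = λ·(16 - 16) - 4 ≡ 15. → (16, 15)
4P: (16, 15) + (6, 4). λ = (4 - 15)/(6 - 16) ≡ 8/9 mod 19. 9⁻¹ ≡ 17 (mod 19), so λ ≡ 3.
  x = λ² - 16 - 6 = 9 - 22 ≡ 6; y = λ·(16 - 6) - 15 ≡ 15. → (6, 15)
5P: (6, 15) + (6, 4): same x and y₁ ≡ -y₂, so the sum is ∞.
5P = ∞, so the order is 5.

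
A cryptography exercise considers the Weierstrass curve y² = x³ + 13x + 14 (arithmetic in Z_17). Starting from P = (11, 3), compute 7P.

(11, 3)

Double-and-add on 7 = (111)₂. Start with P = (11, 3) for the leading 1-bit.
double: tangent at (11, 3): λ = (3·11² + 13)/(2·3) ≡ 2/6. 6⁻¹ ≡ 3 (mod 17) since 6·3 = 18 ≡ 1, so λ ≡ 2·3 ≡ 6.
  x = λ² - 11 - 11 = 36 - 22 ≡ 14; y = λ·(11 - 14) - 3 ≡ 13. → (14, 13)
add P: (14, 13) + (11, 3). λ = (3 - 13)/(11 - 14) ≡ 7/14 mod 17. 14⁻¹ ≡ 11 (mod 17) since 14·11 = 154 ≡ 1, so λ ≡ 9.
  x = λ² - 14 - 11 = 81 - 25 ≡ 5; y = λ·(14 - 5) - 13 ≡ 0. → (5, 0)
double: (5, 0) + (5, 0): same x and y₁ ≡ -y₂, so the sum is 𝒪.
add P: 𝒪 + (11, 3) = (11, 3) (identity).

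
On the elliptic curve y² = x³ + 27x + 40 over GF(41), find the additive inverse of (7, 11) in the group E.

(7, 30)

-(7, 11) = (7, -11 mod 41) = (7, 30).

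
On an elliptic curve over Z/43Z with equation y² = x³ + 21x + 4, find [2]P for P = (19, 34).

tangent at (19, 34): λ = (3·19² + 21)/(2·34) ≡ 29/25. 25⁻¹ ≡ 31 (mod 43), so λ ≡ 29·31 ≡ 39.
  x = λ² - 19 - 19 = 1521 - 38 ≡ 21; y = λ·(19 - 21) - 34 ≡ 17. → (21, 17)

(21, 17)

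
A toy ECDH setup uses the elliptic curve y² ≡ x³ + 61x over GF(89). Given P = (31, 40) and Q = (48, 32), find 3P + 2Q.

First 3P:
Repeated addition: build up to 3P.
2P: tangent at (31, 40): λ = (3·31² + 61)/(2·40) ≡ 7/80. 80⁻¹ ≡ 79 (mod 89) since 80·79 = 6320 ≡ 1, so λ ≡ 7·79 ≡ 19.
  x = λ² - 31 - 31 = 361 - 62 ≡ 32; y = λ·(31 - 32) - 40 ≡ 30. → (32, 30)
3P: (32, 30) + (31, 40). λ = (40 - 30)/(31 - 32) ≡ 10/88 mod 89. 88⁻¹ ≡ 88 (mod 89), so λ ≡ 79.
  x = λ² - 32 - 31 = 6241 - 63 ≡ 37; y = λ·(32 - 37) - 30 ≡ 20. → (37, 20)
3P = (37, 20).
Next 2Q:
Repeated addition: build up to 2Q.
2Q: tangent at (48, 32): λ = (3·48² + 61)/(2·32) ≡ 31/64. 64⁻¹ ≡ 32 (mod 89) since 64·32 = 2048 ≡ 1, so λ ≡ 31·32 ≡ 13.
  x = λ² - 48 - 48 = 169 - 96 ≡ 73; y = λ·(48 - 73) - 32 ≡ 88. → (73, 88)
2Q = (73, 88).
Finally 3P + 2Q:
(37, 20) + (73, 88). λ = (88 - 20)/(73 - 37) ≡ 68/36 mod 89. 36⁻¹ ≡ 47 (mod 89) since 36·47 = 1692 ≡ 1, so λ ≡ 81.
  x = λ² - 37 - 73 = 6561 - 110 ≡ 43; y = λ·(37 - 43) - 20 ≡ 28. → (43, 28)

(43, 28)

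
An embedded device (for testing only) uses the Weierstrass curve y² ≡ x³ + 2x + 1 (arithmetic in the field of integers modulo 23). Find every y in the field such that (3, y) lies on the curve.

none

x³ + 2x + 1 = 34 ≡ 11 (mod 23).
11 is a non-residue mod 23; no y exists.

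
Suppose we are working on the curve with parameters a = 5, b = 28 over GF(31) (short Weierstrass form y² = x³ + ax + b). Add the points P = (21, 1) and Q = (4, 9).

(0, 11)

(21, 1) + (4, 9). λ = (9 - 1)/(4 - 21) ≡ 8/14 mod 31. 14⁻¹ ≡ 20 (mod 31), so λ ≡ 5.
  x = λ² - 21 - 4 = 25 - 25 ≡ 0; y = λ·(21 - 0) - 1 ≡ 11. → (0, 11)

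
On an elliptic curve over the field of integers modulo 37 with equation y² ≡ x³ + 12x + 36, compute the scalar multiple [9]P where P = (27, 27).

Repeated addition: build up to 9P.
2P: tangent at (27, 27): λ = (3·27² + 12)/(2·27) ≡ 16/17. 17⁻¹ ≡ 24 (mod 37) since 17·24 = 408 ≡ 1, so λ ≡ 16·24 ≡ 14.
  x = λ² - 27 - 27 = 196 - 54 ≡ 31; y = λ·(27 - 31) - 27 ≡ 28. → (31, 28)
3P: (31, 28) + (27, 27). λ = (27 - 28)/(27 - 31) ≡ 36/33 mod 37. 33⁻¹ ≡ 9 (mod 37) since 33·9 = 297 ≡ 1, so λ ≡ 28.
  x = λ² - 31 - 27 = 784 - 58 ≡ 23; y = λ·(31 - 23) - 28 ≡ 11. → (23, 11)
4P: (23, 11) + (27, 27). λ = (27 - 11)/(27 - 23) ≡ 16/4 mod 37. 4⁻¹ ≡ 28 (mod 37) since 4·28 = 112 ≡ 1, so λ ≡ 4.
  x = λ² - 23 - 27 = 16 - 50 ≡ 3; y = λ·(23 - 3) - 11 ≡ 32. → (3, 32)
5P: (3, 32) + (27, 27). λ = (27 - 32)/(27 - 3) ≡ 32/24 mod 37. 24⁻¹ ≡ 17 (mod 37) since 24·17 = 408 ≡ 1, so λ ≡ 26.
  x = λ² - 3 - 27 = 676 - 30 ≡ 17; y = λ·(3 - 17) - 32 ≡ 11. → (17, 11)
6P: (17, 11) + (27, 27). λ = (27 - 11)/(27 - 17) ≡ 16/10 mod 37. 10⁻¹ ≡ 26 (mod 37) since 10·26 = 260 ≡ 1, so λ ≡ 9.
  x = λ² - 17 - 27 = 81 - 44 ≡ 0; y = λ·(17 - 0) - 11 ≡ 31. → (0, 31)
7P: (0, 31) + (27, 27). λ = (27 - 31)/(27 - 0) ≡ 33/27 mod 37. 27⁻¹ ≡ 11 (mod 37), so λ ≡ 30.
  x = λ² - 0 - 27 = 900 - 27 ≡ 22; y = λ·(0 - 22) - 31 ≡ 12. → (22, 12)
8P: (22, 12) + (27, 27). λ = (27 - 12)/(27 - 22) ≡ 15/5 mod 37. 5⁻¹ ≡ 15 (mod 37) since 5·15 = 75 ≡ 1, so λ ≡ 3.
  x = λ² - 22 - 27 = 9 - 49 ≡ 34; y = λ·(22 - 34) - 12 ≡ 26. → (34, 26)
9P: (34, 26) + (27, 27). λ = (27 - 26)/(27 - 34) ≡ 1/30 mod 37. 30⁻¹ ≡ 21 (mod 37) since 30·21 = 630 ≡ 1, so λ ≡ 21.
  x = λ² - 34 - 27 = 441 - 61 ≡ 10; y = λ·(34 - 10) - 26 ≡ 34. → (10, 34)

(10, 34)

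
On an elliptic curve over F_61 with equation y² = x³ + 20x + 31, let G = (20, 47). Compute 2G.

(21, 14)

tangent at (20, 47): λ = (3·20² + 20)/(2·47) ≡ 0/33. 33⁻¹ ≡ 37 (mod 61) since 33·37 = 1221 ≡ 1, so λ ≡ 0·37 ≡ 0.
  x = λ² - 20 - 20 = 0 - 40 ≡ 21; y = λ·(20 - 21) - 47 ≡ 14. → (21, 14)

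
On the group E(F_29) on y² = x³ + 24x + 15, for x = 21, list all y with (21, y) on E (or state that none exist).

6, 23

x³ + 24x + 15 = 9780 ≡ 7 (mod 29).
Square roots of 7 mod 29: 6 and 23 (since 6² = 36 ≡ 7).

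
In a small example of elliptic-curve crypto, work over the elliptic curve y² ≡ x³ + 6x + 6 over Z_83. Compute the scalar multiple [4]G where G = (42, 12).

(78, 73)

Double-and-add on 4 = (100)₂. Start with G = (42, 12) for the leading 1-bit.
double: tangent at (42, 12): λ = (3·42² + 6)/(2·12) ≡ 69/24. 24⁻¹ ≡ 45 (mod 83), so λ ≡ 69·45 ≡ 34.
  x = λ² - 42 - 42 = 1156 - 84 ≡ 76; y = λ·(42 - 76) - 12 ≡ 77. → (76, 77)
double: tangent at (76, 77): λ = (3·76² + 6)/(2·77) ≡ 70/71. 71⁻¹ ≡ 76 (mod 83), so λ ≡ 70·76 ≡ 8.
  x = λ² - 76 - 76 = 64 - 152 ≡ 78; y = λ·(76 - 78) - 77 ≡ 73. → (78, 73)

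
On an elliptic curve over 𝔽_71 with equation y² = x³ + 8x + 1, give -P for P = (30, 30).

(30, 41)

-(30, 30) = (30, -30 mod 71) = (30, 41).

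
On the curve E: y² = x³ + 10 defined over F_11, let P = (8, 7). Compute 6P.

(1, 0)

Double-and-add on 6 = (110)₂. Start with P = (8, 7) for the leading 1-bit.
double: tangent at (8, 7): λ = (3·8² + 0)/(2·7) ≡ 5/3. 3⁻¹ ≡ 4 (mod 11) since 3·4 = 12 ≡ 1, so λ ≡ 5·4 ≡ 9.
  x = λ² - 8 - 8 = 81 - 16 ≡ 10; y = λ·(8 - 10) - 7 ≡ 8. → (10, 8)
add P: (10, 8) + (8, 7). λ = (7 - 8)/(8 - 10) ≡ 10/9 mod 11. 9⁻¹ ≡ 5 (mod 11) since 9·5 = 45 ≡ 1, so λ ≡ 6.
  x = λ² - 10 - 8 = 36 - 18 ≡ 7; y = λ·(10 - 7) - 8 ≡ 10. → (7, 10)
double: tangent at (7, 10): λ = (3·7² + 0)/(2·10) ≡ 4/9. 9⁻¹ ≡ 5 (mod 11), so λ ≡ 4·5 ≡ 9.
  x = λ² - 7 - 7 = 81 - 14 ≡ 1; y = λ·(7 - 1) - 10 ≡ 0. → (1, 0)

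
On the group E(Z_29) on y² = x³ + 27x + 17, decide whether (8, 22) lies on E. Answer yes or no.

yes

y² = 22² ≡ 20; x³ + 27x + 17 = 745 ≡ 20 (mod 29). 20 = 20.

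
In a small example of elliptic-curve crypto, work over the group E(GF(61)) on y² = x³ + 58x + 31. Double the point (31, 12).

tangent at (31, 12): λ = (3·31² + 58)/(2·12) ≡ 13/24. 24⁻¹ ≡ 28 (mod 61) since 24·28 = 672 ≡ 1, so λ ≡ 13·28 ≡ 59.
  x = λ² - 31 - 31 = 3481 - 62 ≡ 3; y = λ·(31 - 3) - 12 ≡ 54. → (3, 54)

(3, 54)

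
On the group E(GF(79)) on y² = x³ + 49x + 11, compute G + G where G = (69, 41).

tangent at (69, 41): λ = (3·69² + 49)/(2·41) ≡ 33/3. 3⁻¹ ≡ 53 (mod 79) since 3·53 = 159 ≡ 1, so λ ≡ 33·53 ≡ 11.
  x = λ² - 69 - 69 = 121 - 138 ≡ 62; y = λ·(69 - 62) - 41 ≡ 36. → (62, 36)

(62, 36)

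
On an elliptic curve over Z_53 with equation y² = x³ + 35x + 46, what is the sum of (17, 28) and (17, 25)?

The two points share x = 17 and their y-coordinates satisfy 28 + 25 ≡ 0 (mod 53), so they are inverses. Their sum is ∞.

O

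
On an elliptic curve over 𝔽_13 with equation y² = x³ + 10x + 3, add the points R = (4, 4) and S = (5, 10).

(4, 4) + (5, 10). λ = (10 - 4)/(5 - 4) ≡ 6/1 mod 13. 1⁻¹ ≡ 1 (mod 13), so λ ≡ 6.
  x = λ² - 4 - 5 = 36 - 9 ≡ 1; y = λ·(4 - 1) - 4 ≡ 1. → (1, 1)

(1, 1)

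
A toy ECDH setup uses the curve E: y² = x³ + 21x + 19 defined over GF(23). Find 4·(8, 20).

(8, 20)

Write P = (8, 20).
Repeated addition: build up to 4P.
2P: tangent at (8, 20): λ = (3·8² + 21)/(2·20) ≡ 6/17. 17⁻¹ ≡ 19 (mod 23), so λ ≡ 6·19 ≡ 22.
  x = λ² - 8 - 8 = 484 - 16 ≡ 8; y = λ·(8 - 8) - 20 ≡ 3. → (8, 3)
3P: (8, 3) + (8, 20): same x and y₁ ≡ -y₂, so the sum is the point at infinity.
4P: the point at infinity + (8, 20) = (8, 20) (identity).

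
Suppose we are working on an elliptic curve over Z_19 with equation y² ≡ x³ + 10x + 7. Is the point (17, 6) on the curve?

yes

y² = 6² ≡ 17; x³ + 10x + 7 = 5090 ≡ 17 (mod 19). 17 = 17.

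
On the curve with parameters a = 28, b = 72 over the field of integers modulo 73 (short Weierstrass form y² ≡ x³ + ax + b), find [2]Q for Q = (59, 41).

tangent at (59, 41): λ = (3·59² + 28)/(2·41) ≡ 32/9. 9⁻¹ ≡ 65 (mod 73) since 9·65 = 585 ≡ 1, so λ ≡ 32·65 ≡ 36.
  x = λ² - 59 - 59 = 1296 - 118 ≡ 10; y = λ·(59 - 10) - 41 ≡ 44. → (10, 44)

(10, 44)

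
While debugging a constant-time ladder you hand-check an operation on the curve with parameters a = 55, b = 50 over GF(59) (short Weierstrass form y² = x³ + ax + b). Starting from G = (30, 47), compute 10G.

(28, 1)

Repeated addition: build up to 10G.
2G: tangent at (30, 47): λ = (3·30² + 55)/(2·47) ≡ 41/35. 35⁻¹ ≡ 27 (mod 59), so λ ≡ 41·27 ≡ 45.
  x = λ² - 30 - 30 = 2025 - 60 ≡ 18; y = λ·(30 - 18) - 47 ≡ 21. → (18, 21)
3G: (18, 21) + (30, 47). λ = (47 - 21)/(30 - 18) ≡ 26/12 mod 59. 12⁻¹ ≡ 5 (mod 59), so λ ≡ 12.
  x = λ² - 18 - 30 = 144 - 48 ≡ 37; y = λ·(18 - 37) - 21 ≡ 46. → (37, 46)
4G: (37, 46) + (30, 47). λ = (47 - 46)/(30 - 37) ≡ 1/52 mod 59. 52⁻¹ ≡ 42 (mod 59) since 52·42 = 2184 ≡ 1, so λ ≡ 42.
  x = λ² - 37 - 30 = 1764 - 67 ≡ 45; y = λ·(37 - 45) - 46 ≡ 31. → (45, 31)
5G: (45, 31) + (30, 47). λ = (47 - 31)/(30 - 45) ≡ 16/44 mod 59. 44⁻¹ ≡ 55 (mod 59), so λ ≡ 54.
  x = λ² - 45 - 30 = 2916 - 75 ≡ 9; y = λ·(45 - 9) - 31 ≡ 25. → (9, 25)
6G: (9, 25) + (30, 47). λ = (47 - 25)/(30 - 9) ≡ 22/21 mod 59. 21⁻¹ ≡ 45 (mod 59), so λ ≡ 46.
  x = λ² - 9 - 30 = 2116 - 39 ≡ 12; y = λ·(9 - 12) - 25 ≡ 14. → (12, 14)
7G: (12, 14) + (30, 47). λ = (47 - 14)/(30 - 12) ≡ 33/18 mod 59. 18⁻¹ ≡ 23 (mod 59), so λ ≡ 51.
  x = λ² - 12 - 30 = 2601 - 42 ≡ 22; y = λ·(12 - 22) - 14 ≡ 7. → (22, 7)
8G: (22, 7) + (30, 47). λ = (47 - 7)/(30 - 22) ≡ 40/8 mod 59. 8⁻¹ ≡ 37 (mod 59) since 8·37 = 296 ≡ 1, so λ ≡ 5.
  x = λ² - 22 - 30 = 25 - 52 ≡ 32; y = λ·(22 - 32) - 7 ≡ 2. → (32, 2)
9G: (32, 2) + (30, 47). λ = (47 - 2)/(30 - 32) ≡ 45/57 mod 59. 57⁻¹ ≡ 29 (mod 59), so λ ≡ 7.
  x = λ² - 32 - 30 = 49 - 62 ≡ 46; y = λ·(32 - 46) - 2 ≡ 18. → (46, 18)
10G: (46, 18) + (30, 47). λ = (47 - 18)/(30 - 46) ≡ 29/43 mod 59. 43⁻¹ ≡ 11 (mod 59), so λ ≡ 24.
  x = λ² - 46 - 30 = 576 - 76 ≡ 28; y = λ·(46 - 28) - 18 ≡ 1. → (28, 1)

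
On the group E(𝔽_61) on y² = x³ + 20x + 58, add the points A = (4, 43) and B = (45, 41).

(48, 38)

(4, 43) + (45, 41). λ = (41 - 43)/(45 - 4) ≡ 59/41 mod 61. 41⁻¹ ≡ 3 (mod 61), so λ ≡ 55.
  x = λ² - 4 - 45 = 3025 - 49 ≡ 48; y = λ·(4 - 48) - 43 ≡ 38. → (48, 38)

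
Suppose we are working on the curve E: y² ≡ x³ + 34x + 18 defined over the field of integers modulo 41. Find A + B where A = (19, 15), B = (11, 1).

(19, 15) + (11, 1). λ = (1 - 15)/(11 - 19) ≡ 27/33 mod 41. 33⁻¹ ≡ 5 (mod 41) since 33·5 = 165 ≡ 1, so λ ≡ 12.
  x = λ² - 19 - 11 = 144 - 30 ≡ 32; y = λ·(19 - 32) - 15 ≡ 34. → (32, 34)

(32, 34)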